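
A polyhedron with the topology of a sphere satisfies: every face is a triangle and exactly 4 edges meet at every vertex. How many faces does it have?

8

Each face has 3 edges and each edge borders two faces, so 2E = 3F.
Each vertex has degree 4, so 4V = 2E and hence V = 3F/4.
Euler: V − E + F = 2 ⇒ (3F/4) − (3F/2) + F = 2.
Multiply by 8: (6 − 12 + 8)F = 16, i.e. 2F = 16.
So F = 8, E = 3·8/2 = 12, V = 3·8/4 = 6.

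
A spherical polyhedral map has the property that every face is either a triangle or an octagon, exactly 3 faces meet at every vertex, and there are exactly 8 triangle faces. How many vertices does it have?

Let x be the number of octagons; then F = 8 + x.
Edge–face incidences: 2E = 3·8 + 8·x = 24 + 8x.
Every vertex has degree 3, so 3V = 2E.
Euler: V − E + F = 2 ⇒ (2E)/3 − E + (8 + x) = 2.
Multiply by 6: 2·(2E) − 3·(2E) + 6·(8 + x) = 12, i.e. 48 + 6x − (24 + 8x) = 12.
Collecting terms: −2x + 24 = 12, so −2x = −12, so x = 6.
Then 2E = 24 + 8·6 = 72, so E = 36, V = 2E/3 = 24, F = 8 + 6 = 14.

24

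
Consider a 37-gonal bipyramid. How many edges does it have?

A bipyramid over an n-gon has 2n triangular faces and n + 2 vertices: V = 37 + 2 = 39, E = 3·37 = 111, F = 2·37 = 74.
Check: V − E + F = 39 − 111 + 74 = 2.

111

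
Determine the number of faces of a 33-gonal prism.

35

A prism on an n-gon has two n-gon bases and n rectangular sides: V = 2·33 = 66, E = 3·33 = 99, F = 33 + 2 = 35.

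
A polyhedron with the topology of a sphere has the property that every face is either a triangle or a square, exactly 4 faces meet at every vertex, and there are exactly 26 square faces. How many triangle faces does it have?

8

Let x be the number of triangles; then F = 26 + x.
Edge–face incidences: 2E = 4·26 + 3·x = 104 + 3x.
Every vertex has degree 4, so 4V = 2E.
Euler: V − E + F = 2 ⇒ (2E)/4 − E + (26 + x) = 2.
Multiply by 8: 2·(2E) − 4·(2E) + 8·(26 + x) = 16, i.e. 208 + 8x − 2·(104 + 3x) = 16.
Collecting terms: 2x = 16, so x = 8.
Then 2E = 104 + 3·8 = 128, so E = 64, V = 2E/4 = 32, F = 26 + 8 = 34.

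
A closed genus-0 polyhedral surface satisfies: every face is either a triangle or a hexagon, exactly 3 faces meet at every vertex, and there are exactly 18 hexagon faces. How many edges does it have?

Let x be the number of triangles; then F = 18 + x.
Edge–face incidences: 2E = 6·18 + 3·x = 108 + 3x.
Every vertex has degree 3, so 3V = 2E.
Euler: V − E + F = 2 ⇒ (2E)/3 − E + (18 + x) = 2.
Multiply by 6: 2·(2E) − 3·(2E) + 6·(18 + x) = 12, i.e. 108 + 6x − (108 + 3x) = 12.
Collecting terms: 3x = 12, so x = 4.
Then 2E = 108 + 3·4 = 120, so E = 60, V = 2E/3 = 40, F = 18 + 4 = 22.

60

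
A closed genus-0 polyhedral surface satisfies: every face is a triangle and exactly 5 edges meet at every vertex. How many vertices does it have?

Each face has 3 edges and each edge borders two faces, so 2E = 3F.
Each vertex has degree 5, so 5V = 2E and hence V = 3F/5.
Euler: V − E + F = 2 ⇒ (3F/5) − (3F/2) + F = 2.
Multiply by 10: (6 − 15 + 10)F = 20, i.e. 1F = 20.
So F = 20, E = 3·20/2 = 30, V = 3·20/5 = 12.

12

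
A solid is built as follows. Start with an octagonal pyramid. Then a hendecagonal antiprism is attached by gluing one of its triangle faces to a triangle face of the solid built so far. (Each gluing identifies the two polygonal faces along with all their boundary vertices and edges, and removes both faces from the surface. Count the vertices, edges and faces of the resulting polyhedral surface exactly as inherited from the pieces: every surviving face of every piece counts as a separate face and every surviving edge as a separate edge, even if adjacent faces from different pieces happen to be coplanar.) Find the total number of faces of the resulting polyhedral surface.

An octagonal pyramid: V=9, E=16, F=9.
Attach a hendecagonal antiprism (V=22, E=44, F=24) along a 3-gon: merge 3 vertices and 3 edges, delete both glued faces → V=28, E=57, F=31.
Check: V − E + F = 28 − 57 + 31 = 2.

31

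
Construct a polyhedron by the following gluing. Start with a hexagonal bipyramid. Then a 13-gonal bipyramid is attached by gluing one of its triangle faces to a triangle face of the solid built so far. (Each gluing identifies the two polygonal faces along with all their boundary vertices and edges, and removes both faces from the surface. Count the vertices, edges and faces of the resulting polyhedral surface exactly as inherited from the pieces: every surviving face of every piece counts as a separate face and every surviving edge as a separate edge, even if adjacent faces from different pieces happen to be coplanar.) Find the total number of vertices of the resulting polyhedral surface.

A hexagonal bipyramid: V=8, E=18, F=12.
Attach a 13-gonal bipyramid (V=15, E=39, F=26) along a 3-gon: merge 3 vertices and 3 edges, delete both glued faces → V=20, E=54, F=36.
Check: V − E + F = 20 − 54 + 36 = 2.

20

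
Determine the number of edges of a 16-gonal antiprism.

An antiprism on an n-gon has two n-gon caps and 2n triangles: V = 2·16 = 32, E = 4·16 = 64, F = 2·16 + 2 = 34.

64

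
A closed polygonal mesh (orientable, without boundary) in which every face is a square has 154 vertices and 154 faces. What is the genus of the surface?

Every face is a square, so 2E = 4·154 = 616, giving E = 308.
χ = V − E + F = 154 − 308 + 154 = 0.
For a closed orientable surface χ = 2 − 2g, so g = (2 − (0))/2 = 1.

1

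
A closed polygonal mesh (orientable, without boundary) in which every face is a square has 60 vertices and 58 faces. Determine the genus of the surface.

Every face is a square, so 2E = 4·58 = 232, giving E = 116.
χ = V − E + F = 60 − 116 + 58 = 2.
For a closed orientable surface χ = 2 − 2g, so g = (2 − (2))/2 = 0.

0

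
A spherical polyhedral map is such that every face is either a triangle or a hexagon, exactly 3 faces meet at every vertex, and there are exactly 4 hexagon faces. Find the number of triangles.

4

Let x be the number of triangles; then F = 4 + x.
Edge–face incidences: 2E = 6·4 + 3·x = 24 + 3x.
Every vertex has degree 3, so 3V = 2E.
Euler: V − E + F = 2 ⇒ (2E)/3 − E + (4 + x) = 2.
Multiply by 6: 2·(2E) − 3·(2E) + 6·(4 + x) = 12, i.e. 24 + 6x − (24 + 3x) = 12.
Collecting terms: 3x = 12, so x = 4.
Then 2E = 24 + 3·4 = 36, so E = 18, V = 2E/3 = 12, F = 4 + 4 = 8.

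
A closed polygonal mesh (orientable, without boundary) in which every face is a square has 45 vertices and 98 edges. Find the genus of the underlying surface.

3

Every face is a square and each edge borders two faces, so 4F = 2·98, giving F = 49.
χ = V − E + F = 45 − 98 + 49 = -4.
For a closed orientable surface χ = 2 − 2g, so g = (2 − (-4))/2 = 3.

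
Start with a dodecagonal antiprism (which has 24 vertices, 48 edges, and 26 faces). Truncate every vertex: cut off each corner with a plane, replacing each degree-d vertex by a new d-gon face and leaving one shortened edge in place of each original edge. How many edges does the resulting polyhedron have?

144

Truncation replaces each original edge-end by a new vertex, so V′ = 2E = 96.
Each original edge survives, and each old vertex of degree d contributes d new edges; summing degrees gives Σd = 2E, so E′ = E + 2E = 3E = 144.
Each original face survives and each original vertex becomes one new face: F′ = F + V = 50.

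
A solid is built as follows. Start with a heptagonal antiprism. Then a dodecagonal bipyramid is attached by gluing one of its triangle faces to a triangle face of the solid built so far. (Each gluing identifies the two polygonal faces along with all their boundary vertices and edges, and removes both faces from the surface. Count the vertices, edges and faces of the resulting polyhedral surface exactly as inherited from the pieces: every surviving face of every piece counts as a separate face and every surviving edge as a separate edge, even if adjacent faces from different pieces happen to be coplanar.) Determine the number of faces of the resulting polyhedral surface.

38

A heptagonal antiprism: V=14, E=28, F=16.
Attach a dodecagonal bipyramid (V=14, E=36, F=24) along a 3-gon: merge 3 vertices and 3 edges, delete both glued faces → V=25, E=61, F=38.
Check: V − E + F = 25 − 61 + 38 = 2.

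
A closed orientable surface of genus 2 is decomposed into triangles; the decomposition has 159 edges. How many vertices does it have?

χ = 2 − 2·2 = -2, and every face is a triangle so 3F = 2E.
F = 2E/3 = 106. Then V = -2 + E − F = -2 + 159 − 106 = 51.

51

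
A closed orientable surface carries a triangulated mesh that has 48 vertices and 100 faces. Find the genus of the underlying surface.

2

Every face is a triangle, so 2E = 3·100 = 300, giving E = 150.
χ = V − E + F = 48 − 150 + 100 = -2.
For a closed orientable surface χ = 2 − 2g, so g = (2 − (-2))/2 = 2.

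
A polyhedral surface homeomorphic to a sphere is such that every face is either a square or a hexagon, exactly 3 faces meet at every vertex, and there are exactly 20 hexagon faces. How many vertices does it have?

48

Let x be the number of squares; then F = 20 + x.
Edge–face incidences: 2E = 6·20 + 4·x = 120 + 4x.
Every vertex has degree 3, so 3V = 2E.
Euler: V − E + F = 2 ⇒ (2E)/3 − E + (20 + x) = 2.
Multiply by 6: 2·(2E) − 3·(2E) + 6·(20 + x) = 12, i.e. 120 + 6x − (120 + 4x) = 12.
Collecting terms: 2x = 12, so x = 6.
Then 2E = 120 + 4·6 = 144, so E = 72, V = 2E/3 = 48, F = 20 + 6 = 26.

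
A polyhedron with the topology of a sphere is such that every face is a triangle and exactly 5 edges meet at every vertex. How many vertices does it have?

Each face has 3 edges and each edge borders two faces, so 2E = 3F.
Each vertex has degree 5, so 5V = 2E and hence V = 3F/5.
Euler: V − E + F = 2 ⇒ (3F/5) − (3F/2) + F = 2.
Multiply by 10: (6 − 15 + 10)F = 20, i.e. 1F = 20.
So F = 20, E = 3·20/2 = 30, V = 3·20/5 = 12.

12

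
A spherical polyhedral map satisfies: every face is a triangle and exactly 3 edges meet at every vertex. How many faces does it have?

Each face has 3 edges and each edge borders two faces, so 2E = 3F.
Each vertex has degree 3, so 3V = 2E and hence V = 3F/3.
Euler: V − E + F = 2 ⇒ (3F/3) − (3F/2) + F = 2.
Multiply by 6: (6 − 9 + 6)F = 12, i.e. 3F = 12.
So F = 4, E = 3·4/2 = 6, V = 3·4/3 = 4.

4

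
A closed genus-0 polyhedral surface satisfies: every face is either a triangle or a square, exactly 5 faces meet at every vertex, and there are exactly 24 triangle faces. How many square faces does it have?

2

Let x be the number of squares; then F = 24 + x.
Edge–face incidences: 2E = 3·24 + 4·x = 72 + 4x.
Every vertex has degree 5, so 5V = 2E.
Euler: V − E + F = 2 ⇒ (2E)/5 − E + (24 + x) = 2.
Multiply by 10: 2·(2E) − 5·(2E) + 10·(24 + x) = 20, i.e. 240 + 10x − 3·(72 + 4x) = 20.
Collecting terms: −2x + 24 = 20, so −2x = −4, so x = 2.
Then 2E = 72 + 4·2 = 80, so E = 40, V = 2E/5 = 16, F = 24 + 2 = 26.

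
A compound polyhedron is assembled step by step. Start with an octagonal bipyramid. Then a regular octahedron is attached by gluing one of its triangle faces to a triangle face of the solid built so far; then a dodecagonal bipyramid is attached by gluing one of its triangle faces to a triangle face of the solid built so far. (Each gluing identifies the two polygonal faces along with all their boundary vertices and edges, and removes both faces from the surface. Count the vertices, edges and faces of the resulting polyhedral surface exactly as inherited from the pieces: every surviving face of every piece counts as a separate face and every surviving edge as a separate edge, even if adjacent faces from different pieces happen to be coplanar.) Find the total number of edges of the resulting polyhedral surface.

66

An octagonal bipyramid: V=10, E=24, F=16.
Attach a regular octahedron (V=6, E=12, F=8) along a 3-gon: merge 3 vertices and 3 edges, delete both glued faces → V=13, E=33, F=22.
Attach a dodecagonal bipyramid (V=14, E=36, F=24) along a 3-gon: merge 3 vertices and 3 edges, delete both glued faces → V=24, E=66, F=44.
Check: V − E + F = 24 − 66 + 44 = 2.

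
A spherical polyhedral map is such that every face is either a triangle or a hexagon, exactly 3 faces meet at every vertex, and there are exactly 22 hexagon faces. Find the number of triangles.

Let x be the number of triangles; then F = 22 + x.
Edge–face incidences: 2E = 6·22 + 3·x = 132 + 3x.
Every vertex has degree 3, so 3V = 2E.
Euler: V − E + F = 2 ⇒ (2E)/3 − E + (22 + x) = 2.
Multiply by 6: 2·(2E) − 3·(2E) + 6·(22 + x) = 12, i.e. 132 + 6x − (132 + 3x) = 12.
Collecting terms: 3x = 12, so x = 4.
Then 2E = 132 + 3·4 = 144, so E = 72, V = 2E/3 = 48, F = 22 + 4 = 26.

4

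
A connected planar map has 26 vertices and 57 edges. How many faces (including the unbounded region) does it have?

Euler's formula for a connected plane graph: V − E + F = 2, so F = 2 − 26 + 57 = 33.

33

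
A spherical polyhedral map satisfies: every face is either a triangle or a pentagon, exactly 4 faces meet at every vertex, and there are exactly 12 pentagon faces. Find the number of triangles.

Let x be the number of triangles; then F = 12 + x.
Edge–face incidences: 2E = 5·12 + 3·x = 60 + 3x.
Every vertex has degree 4, so 4V = 2E.
Euler: V − E + F = 2 ⇒ (2E)/4 − E + (12 + x) = 2.
Multiply by 8: 2·(2E) − 4·(2E) + 8·(12 + x) = 16, i.e. 96 + 8x − 2·(60 + 3x) = 16.
Collecting terms: 2x − 24 = 16, so 2x = 40, so x = 20.
Then 2E = 60 + 3·20 = 120, so E = 60, V = 2E/4 = 30, F = 12 + 20 = 32.

20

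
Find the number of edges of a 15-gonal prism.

A prism on an n-gon has two n-gon bases and n rectangular sides: V = 2·15 = 30, E = 3·15 = 45, F = 15 + 2 = 17.
Check: V − E + F = 30 − 45 + 17 = 2.

45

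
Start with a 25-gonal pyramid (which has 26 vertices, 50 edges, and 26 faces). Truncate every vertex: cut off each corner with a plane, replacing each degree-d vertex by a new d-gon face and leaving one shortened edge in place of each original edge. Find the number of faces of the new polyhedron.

52

Truncation replaces each original edge-end by a new vertex, so V′ = 2E = 100.
Each original edge survives, and each old vertex of degree d contributes d new edges; summing degrees gives Σd = 2E, so E′ = E + 2E = 3E = 150.
Each original face survives and each original vertex becomes one new face: F′ = F + V = 52.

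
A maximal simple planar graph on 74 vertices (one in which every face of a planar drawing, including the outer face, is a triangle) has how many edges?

216

In a plane triangulation 3F = 2E and V − E + F = 2, so E = 3V − 6 = 3·74 − 6 = 216.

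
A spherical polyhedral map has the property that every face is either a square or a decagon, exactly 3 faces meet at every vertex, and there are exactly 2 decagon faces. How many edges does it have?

30

Let x be the number of squares; then F = 2 + x.
Edge–face incidences: 2E = 10·2 + 4·x = 20 + 4x.
Every vertex has degree 3, so 3V = 2E.
Euler: V − E + F = 2 ⇒ (2E)/3 − E + (2 + x) = 2.
Multiply by 6: 2·(2E) − 3·(2E) + 6·(2 + x) = 12, i.e. 12 + 6x − (20 + 4x) = 12.
Collecting terms: 2x − 8 = 12, so 2x = 20, so x = 10.
Then 2E = 20 + 4·10 = 60, so E = 30, V = 2E/3 = 20, F = 2 + 10 = 12.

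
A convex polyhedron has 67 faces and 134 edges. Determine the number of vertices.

69

Here V − E + F = 2.
V = 2 + E − F = 2 + 134 − 67 = 69.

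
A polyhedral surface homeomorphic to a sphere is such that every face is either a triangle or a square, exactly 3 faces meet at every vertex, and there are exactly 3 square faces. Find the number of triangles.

Let x be the number of triangles; then F = 3 + x.
Edge–face incidences: 2E = 4·3 + 3·x = 12 + 3x.
Every vertex has degree 3, so 3V = 2E.
Euler: V − E + F = 2 ⇒ (2E)/3 − E + (3 + x) = 2.
Multiply by 6: 2·(2E) − 3·(2E) + 6·(3 + x) = 12, i.e. 18 + 6x − (12 + 3x) = 12.
Collecting terms: 3x + 6 = 12, so 3x = 6, so x = 2.
Then 2E = 12 + 3·2 = 18, so E = 9, V = 2E/3 = 6, F = 3 + 2 = 5.

2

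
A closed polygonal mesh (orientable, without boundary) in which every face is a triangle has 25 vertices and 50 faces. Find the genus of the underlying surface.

1

Every face is a triangle, so 2E = 3·50 = 150, giving E = 75.
χ = V − E + F = 25 − 75 + 50 = 0.
For a closed orientable surface χ = 2 − 2g, so g = (2 − (0))/2 = 1.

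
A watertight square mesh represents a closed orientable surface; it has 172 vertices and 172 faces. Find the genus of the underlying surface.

1

Every face is a square, so 2E = 4·172 = 688, giving E = 344.
χ = V − E + F = 172 − 344 + 172 = 0.
For a closed orientable surface χ = 2 − 2g, so g = (2 − (0))/2 = 1.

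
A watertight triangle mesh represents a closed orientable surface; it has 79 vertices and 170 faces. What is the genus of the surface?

4

Every face is a triangle, so 2E = 3·170 = 510, giving E = 255.
χ = V − E + F = 79 − 255 + 170 = -6.
For a closed orientable surface χ = 2 − 2g, so g = (2 − (-6))/2 = 4.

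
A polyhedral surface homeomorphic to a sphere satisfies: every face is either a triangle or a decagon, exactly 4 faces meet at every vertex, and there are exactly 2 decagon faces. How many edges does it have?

40

Let x be the number of triangles; then F = 2 + x.
Edge–face incidences: 2E = 10·2 + 3·x = 20 + 3x.
Every vertex has degree 4, so 4V = 2E.
Euler: V − E + F = 2 ⇒ (2E)/4 − E + (2 + x) = 2.
Multiply by 8: 2·(2E) − 4·(2E) + 8·(2 + x) = 16, i.e. 16 + 8x − 2·(20 + 3x) = 16.
Collecting terms: 2x − 24 = 16, so 2x = 40, so x = 20.
Then 2E = 20 + 3·20 = 80, so E = 40, V = 2E/4 = 20, F = 2 + 20 = 22.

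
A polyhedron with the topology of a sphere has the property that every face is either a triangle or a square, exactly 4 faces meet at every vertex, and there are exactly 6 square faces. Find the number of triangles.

8

Let x be the number of triangles; then F = 6 + x.
Edge–face incidences: 2E = 4·6 + 3·x = 24 + 3x.
Every vertex has degree 4, so 4V = 2E.
Euler: V − E + F = 2 ⇒ (2E)/4 − E + (6 + x) = 2.
Multiply by 8: 2·(2E) − 4·(2E) + 8·(6 + x) = 16, i.e. 48 + 8x − 2·(24 + 3x) = 16.
Collecting terms: 2x = 16, so x = 8.
Then 2E = 24 + 3·8 = 48, so E = 24, V = 2E/4 = 12, F = 6 + 8 = 14.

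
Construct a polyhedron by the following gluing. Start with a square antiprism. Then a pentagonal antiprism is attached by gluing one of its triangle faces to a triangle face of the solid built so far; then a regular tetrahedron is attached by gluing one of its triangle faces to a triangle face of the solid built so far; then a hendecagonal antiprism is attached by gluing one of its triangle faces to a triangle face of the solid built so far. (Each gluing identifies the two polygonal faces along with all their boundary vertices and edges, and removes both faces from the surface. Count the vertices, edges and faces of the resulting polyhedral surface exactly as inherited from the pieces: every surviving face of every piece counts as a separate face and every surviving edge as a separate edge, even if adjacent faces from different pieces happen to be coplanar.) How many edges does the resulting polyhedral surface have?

77

A square antiprism: V=8, E=16, F=10.
Attach a pentagonal antiprism (V=10, E=20, F=12) along a 3-gon: merge 3 vertices and 3 edges, delete both glued faces → V=15, E=33, F=20.
Attach a regular tetrahedron (V=4, E=6, F=4) along a 3-gon: merge 3 vertices and 3 edges, delete both glued faces → V=16, E=36, F=22.
Attach a hendecagonal antiprism (V=22, E=44, F=24) along a 3-gon: merge 3 vertices and 3 edges, delete both glued faces → V=35, E=77, F=44.
Check: V − E + F = 35 − 77 + 44 = 2.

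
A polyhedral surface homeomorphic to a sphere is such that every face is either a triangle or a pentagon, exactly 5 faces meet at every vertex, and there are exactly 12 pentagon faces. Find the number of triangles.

Let x be the number of triangles; then F = 12 + x.
Edge–face incidences: 2E = 5·12 + 3·x = 60 + 3x.
Every vertex has degree 5, so 5V = 2E.
Euler: V − E + F = 2 ⇒ (2E)/5 − E + (12 + x) = 2.
Multiply by 10: 2·(2E) − 5·(2E) + 10·(12 + x) = 20, i.e. 120 + 10x − 3·(60 + 3x) = 20.
Collecting terms: x − 60 = 20, so x = 80.
Then 2E = 60 + 3·80 = 300, so E = 150, V = 2E/5 = 60, F = 12 + 80 = 92.

80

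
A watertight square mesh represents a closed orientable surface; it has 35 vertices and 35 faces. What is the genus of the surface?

1

Every face is a square, so 2E = 4·35 = 140, giving E = 70.
χ = V − E + F = 35 − 70 + 35 = 0.
For a closed orientable surface χ = 2 − 2g, so g = (2 − (0))/2 = 1.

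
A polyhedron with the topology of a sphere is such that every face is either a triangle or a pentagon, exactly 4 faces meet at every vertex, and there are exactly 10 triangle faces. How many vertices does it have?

Let x be the number of pentagons; then F = 10 + x.
Edge–face incidences: 2E = 3·10 + 5·x = 30 + 5x.
Every vertex has degree 4, so 4V = 2E.
Euler: V − E + F = 2 ⇒ (2E)/4 − E + (10 + x) = 2.
Multiply by 8: 2·(2E) − 4·(2E) + 8·(10 + x) = 16, i.e. 80 + 8x − 2·(30 + 5x) = 16.
Collecting terms: −2x + 20 = 16, so −2x = −4, so x = 2.
Then 2E = 30 + 5·2 = 40, so E = 20, V = 2E/4 = 10, F = 10 + 2 = 12.

10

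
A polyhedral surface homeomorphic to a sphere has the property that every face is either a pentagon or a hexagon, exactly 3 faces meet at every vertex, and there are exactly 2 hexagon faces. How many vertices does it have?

24

Let x be the number of pentagons; then F = 2 + x.
Edge–face incidences: 2E = 6·2 + 5·x = 12 + 5x.
Every vertex has degree 3, so 3V = 2E.
Euler: V − E + F = 2 ⇒ (2E)/3 − E + (2 + x) = 2.
Multiply by 6: 2·(2E) − 3·(2E) + 6·(2 + x) = 12, i.e. 12 + 6x − (12 + 5x) = 12.
Collecting terms: x = 12.
Then 2E = 12 + 5·12 = 72, so E = 36, V = 2E/3 = 24, F = 2 + 12 = 14.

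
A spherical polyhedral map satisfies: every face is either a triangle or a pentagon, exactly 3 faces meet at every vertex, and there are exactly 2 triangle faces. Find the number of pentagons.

6

Let x be the number of pentagons; then F = 2 + x.
Edge–face incidences: 2E = 3·2 + 5·x = 6 + 5x.
Every vertex has degree 3, so 3V = 2E.
Euler: V − E + F = 2 ⇒ (2E)/3 − E + (2 + x) = 2.
Multiply by 6: 2·(2E) − 3·(2E) + 6·(2 + x) = 12, i.e. 12 + 6x − (6 + 5x) = 12.
Collecting terms: x + 6 = 12, so x = 6.
Then 2E = 6 + 5·6 = 36, so E = 18, V = 2E/3 = 12, F = 2 + 6 = 8.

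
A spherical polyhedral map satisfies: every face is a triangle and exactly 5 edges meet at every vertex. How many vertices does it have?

Each face has 3 edges and each edge borders two faces, so 2E = 3F.
Each vertex has degree 5, so 5V = 2E and hence V = 3F/5.
Euler: V − E + F = 2 ⇒ (3F/5) − (3F/2) + F = 2.
Multiply by 10: (6 − 15 + 10)F = 20, i.e. 1F = 20.
So F = 20, E = 3·20/2 = 30, V = 3·20/5 = 12.

12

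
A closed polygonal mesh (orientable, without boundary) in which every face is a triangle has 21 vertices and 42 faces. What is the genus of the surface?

1

Every face is a triangle, so 2E = 3·42 = 126, giving E = 63.
χ = V − E + F = 21 − 63 + 42 = 0.
For a closed orientable surface χ = 2 − 2g, so g = (2 − (0))/2 = 1.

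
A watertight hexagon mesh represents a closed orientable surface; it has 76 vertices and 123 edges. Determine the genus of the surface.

4

Every face is a hexagon and each edge borders two faces, so 6F = 2·123, giving F = 41.
χ = V − E + F = 76 − 123 + 41 = -6.
For a closed orientable surface χ = 2 − 2g, so g = (2 − (-6))/2 = 4.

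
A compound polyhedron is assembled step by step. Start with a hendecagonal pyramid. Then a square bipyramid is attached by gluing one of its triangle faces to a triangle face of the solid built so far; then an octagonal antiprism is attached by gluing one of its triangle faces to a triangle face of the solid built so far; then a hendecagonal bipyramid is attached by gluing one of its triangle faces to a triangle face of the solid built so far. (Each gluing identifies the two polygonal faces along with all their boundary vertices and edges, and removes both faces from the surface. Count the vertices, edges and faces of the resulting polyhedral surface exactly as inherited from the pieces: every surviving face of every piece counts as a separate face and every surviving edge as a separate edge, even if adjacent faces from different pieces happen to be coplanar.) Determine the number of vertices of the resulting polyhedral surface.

A hendecagonal pyramid: V=12, E=22, F=12.
Attach a square bipyramid (V=6, E=12, F=8) along a 3-gon: merge 3 vertices and 3 edges, delete both glued faces → V=15, E=31, F=18.
Attach an octagonal antiprism (V=16, E=32, F=18) along a 3-gon: merge 3 vertices and 3 edges, delete both glued faces → V=28, E=60, F=34.
Attach a hendecagonal bipyramid (V=13, E=33, F=22) along a 3-gon: merge 3 vertices and 3 edges, delete both glued faces → V=38, E=90, F=54.
Check: V − E + F = 38 − 90 + 54 = 2.

38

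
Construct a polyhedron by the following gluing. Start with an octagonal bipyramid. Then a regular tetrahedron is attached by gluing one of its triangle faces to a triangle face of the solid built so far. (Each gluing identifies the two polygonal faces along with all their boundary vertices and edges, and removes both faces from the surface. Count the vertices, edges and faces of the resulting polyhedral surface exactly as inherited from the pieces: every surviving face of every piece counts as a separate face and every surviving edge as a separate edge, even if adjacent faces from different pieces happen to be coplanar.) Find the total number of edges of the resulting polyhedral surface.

27

An octagonal bipyramid: V=10, E=24, F=16.
Attach a regular tetrahedron (V=4, E=6, F=4) along a 3-gon: merge 3 vertices and 3 edges, delete both glued faces → V=11, E=27, F=18.
Check: V − E + F = 11 − 27 + 18 = 2.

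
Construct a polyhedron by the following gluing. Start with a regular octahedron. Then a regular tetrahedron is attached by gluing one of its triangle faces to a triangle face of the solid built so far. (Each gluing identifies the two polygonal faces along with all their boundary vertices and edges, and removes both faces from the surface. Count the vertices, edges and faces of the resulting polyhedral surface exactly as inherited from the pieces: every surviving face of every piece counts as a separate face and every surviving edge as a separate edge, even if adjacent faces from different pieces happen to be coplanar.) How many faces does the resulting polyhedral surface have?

A regular octahedron: V=6, E=12, F=8.
Attach a regular tetrahedron (V=4, E=6, F=4) along a 3-gon: merge 3 vertices and 3 edges, delete both glued faces → V=7, E=15, F=10.
Check: V − E + F = 7 − 15 + 10 = 2.

10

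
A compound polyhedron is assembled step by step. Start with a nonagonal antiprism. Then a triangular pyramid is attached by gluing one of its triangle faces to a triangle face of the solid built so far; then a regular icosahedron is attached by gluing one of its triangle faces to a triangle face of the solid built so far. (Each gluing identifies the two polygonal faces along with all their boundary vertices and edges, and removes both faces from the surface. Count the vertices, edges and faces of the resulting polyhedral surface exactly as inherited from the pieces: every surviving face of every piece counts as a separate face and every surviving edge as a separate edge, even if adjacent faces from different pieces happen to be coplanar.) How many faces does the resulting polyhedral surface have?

40

A nonagonal antiprism: V=18, E=36, F=20.
Attach a triangular pyramid (V=4, E=6, F=4) along a 3-gon: merge 3 vertices and 3 edges, delete both glued faces → V=19, E=39, F=22.
Attach a regular icosahedron (V=12, E=30, F=20) along a 3-gon: merge 3 vertices and 3 edges, delete both glued faces → V=28, E=66, F=40.
Check: V − E + F = 28 − 66 + 40 = 2.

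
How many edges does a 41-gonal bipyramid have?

123

A bipyramid over an n-gon has 2n triangular faces and n + 2 vertices: V = 41 + 2 = 43, E = 3·41 = 123, F = 2·41 = 82.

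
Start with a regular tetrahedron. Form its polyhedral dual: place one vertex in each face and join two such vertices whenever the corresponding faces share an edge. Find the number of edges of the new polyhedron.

6

The base solid has V = 4, E = 6, F = 4.
The dual swaps V and F and preserves E: V′ = F = 4, E′ = E = 6, F′ = V = 4.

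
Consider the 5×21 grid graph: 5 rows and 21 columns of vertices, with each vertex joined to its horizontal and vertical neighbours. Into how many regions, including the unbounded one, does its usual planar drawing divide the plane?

81

The grid has V = 5·21 = 105 vertices and E = 5·20 + 21·4 = 184 edges.
F = 2 − V + E = 2 − 105 + 184 = 81.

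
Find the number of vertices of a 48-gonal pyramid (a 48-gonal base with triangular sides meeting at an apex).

49

A pyramid on an n-gon base has one n-gon and n triangles: V = 48 + 1 = 49, E = 2·48 = 96, F = 48 + 1 = 49.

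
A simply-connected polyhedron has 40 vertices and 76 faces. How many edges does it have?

Here V − E + F = 2.
E = V + F − (2) = 40 + 76 − (2) = 114.

114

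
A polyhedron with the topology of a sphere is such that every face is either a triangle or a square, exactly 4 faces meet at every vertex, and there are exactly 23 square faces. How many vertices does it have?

Let x be the number of triangles; then F = 23 + x.
Edge–face incidences: 2E = 4·23 + 3·x = 92 + 3x.
Every vertex has degree 4, so 4V = 2E.
Euler: V − E + F = 2 ⇒ (2E)/4 − E + (23 + x) = 2.
Multiply by 8: 2·(2E) − 4·(2E) + 8·(23 + x) = 16, i.e. 184 + 8x − 2·(92 + 3x) = 16.
Collecting terms: 2x = 16, so x = 8.
Then 2E = 92 + 3·8 = 116, so E = 58, V = 2E/4 = 29, F = 23 + 8 = 31.

29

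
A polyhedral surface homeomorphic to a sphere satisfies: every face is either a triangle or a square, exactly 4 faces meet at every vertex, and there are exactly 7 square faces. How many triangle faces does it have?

Let x be the number of triangles; then F = 7 + x.
Edge–face incidences: 2E = 4·7 + 3·x = 28 + 3x.
Every vertex has degree 4, so 4V = 2E.
Euler: V − E + F = 2 ⇒ (2E)/4 − E + (7 + x) = 2.
Multiply by 8: 2·(2E) − 4·(2E) + 8·(7 + x) = 16, i.e. 56 + 8x − 2·(28 + 3x) = 16.
Collecting terms: 2x = 16, so x = 8.
Then 2E = 28 + 3·8 = 52, so E = 26, V = 2E/4 = 13, F = 7 + 8 = 15.

8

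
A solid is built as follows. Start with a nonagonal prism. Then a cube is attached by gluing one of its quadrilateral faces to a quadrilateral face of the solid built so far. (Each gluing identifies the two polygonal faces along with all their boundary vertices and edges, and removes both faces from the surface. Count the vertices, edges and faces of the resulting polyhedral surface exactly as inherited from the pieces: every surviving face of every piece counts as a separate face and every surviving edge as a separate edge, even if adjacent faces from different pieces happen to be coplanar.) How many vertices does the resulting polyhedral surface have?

A nonagonal prism: V=18, E=27, F=11.
Attach a cube (V=8, E=12, F=6) along a 4-gon: merge 4 vertices and 4 edges, delete both glued faces → V=22, E=35, F=15.
Check: V − E + F = 22 − 35 + 15 = 2.

22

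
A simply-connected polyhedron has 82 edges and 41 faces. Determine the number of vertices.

Here V − E + F = 2.
V = 2 + E − F = 2 + 82 − 41 = 43.

43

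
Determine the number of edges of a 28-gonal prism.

A prism on an n-gon has two n-gon bases and n rectangular sides: V = 2·28 = 56, E = 3·28 = 84, F = 28 + 2 = 30.

84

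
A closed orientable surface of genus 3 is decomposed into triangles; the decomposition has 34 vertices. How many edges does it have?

χ = 2 − 2·3 = -4, and every face is a triangle so 3F = 2E.
V − E + F = -4 with E = 3F/2 gives 34 − (3/2 − 1)·F = -4, so F = 76 and E = 114.

114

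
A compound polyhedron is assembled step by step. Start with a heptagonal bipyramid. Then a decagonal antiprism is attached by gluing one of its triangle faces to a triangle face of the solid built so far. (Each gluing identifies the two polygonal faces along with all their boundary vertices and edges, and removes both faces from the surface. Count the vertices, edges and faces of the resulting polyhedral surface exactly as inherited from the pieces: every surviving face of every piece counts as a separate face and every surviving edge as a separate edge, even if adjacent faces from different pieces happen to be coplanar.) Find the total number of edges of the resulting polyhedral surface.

58

A heptagonal bipyramid: V=9, E=21, F=14.
Attach a decagonal antiprism (V=20, E=40, F=22) along a 3-gon: merge 3 vertices and 3 edges, delete both glued faces → V=26, E=58, F=34.
Check: V − E + F = 26 − 58 + 34 = 2.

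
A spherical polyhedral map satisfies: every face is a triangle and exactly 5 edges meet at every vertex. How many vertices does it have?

12

Each face has 3 edges and each edge borders two faces, so 2E = 3F.
Each vertex has degree 5, so 5V = 2E and hence V = 3F/5.
Euler: V − E + F = 2 ⇒ (3F/5) − (3F/2) + F = 2.
Multiply by 10: (6 − 15 + 10)F = 20, i.e. 1F = 20.
So F = 20, E = 3·20/2 = 30, V = 3·20/5 = 12.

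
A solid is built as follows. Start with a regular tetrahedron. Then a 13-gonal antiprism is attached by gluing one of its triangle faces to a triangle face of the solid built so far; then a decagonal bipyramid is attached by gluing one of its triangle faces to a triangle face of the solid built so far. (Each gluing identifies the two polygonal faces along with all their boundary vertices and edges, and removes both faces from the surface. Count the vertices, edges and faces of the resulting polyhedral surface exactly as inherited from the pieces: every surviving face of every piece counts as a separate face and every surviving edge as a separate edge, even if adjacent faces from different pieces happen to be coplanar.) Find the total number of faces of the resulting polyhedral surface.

A regular tetrahedron: V=4, E=6, F=4.
Attach a 13-gonal antiprism (V=26, E=52, F=28) along a 3-gon: merge 3 vertices and 3 edges, delete both glued faces → V=27, E=55, F=30.
Attach a decagonal bipyramid (V=12, E=30, F=20) along a 3-gon: merge 3 vertices and 3 edges, delete both glued faces → V=36, E=82, F=48.
Check: V − E + F = 36 − 82 + 48 = 2.

48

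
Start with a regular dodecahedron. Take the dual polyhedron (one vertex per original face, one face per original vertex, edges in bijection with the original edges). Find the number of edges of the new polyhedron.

The base solid has V = 20, E = 30, F = 12.
The dual swaps V and F and preserves E: V′ = F = 12, E′ = E = 30, F′ = V = 20.

30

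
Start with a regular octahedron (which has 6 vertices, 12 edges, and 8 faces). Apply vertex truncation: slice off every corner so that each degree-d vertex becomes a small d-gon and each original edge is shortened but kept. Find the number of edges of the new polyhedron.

36

Truncation replaces each original edge-end by a new vertex, so V′ = 2E = 24.
Each original edge survives, and each old vertex of degree d contributes d new edges; summing degrees gives Σd = 2E, so E′ = E + 2E = 3E = 36.
Each original face survives and each original vertex becomes one new face: F′ = F + V = 14.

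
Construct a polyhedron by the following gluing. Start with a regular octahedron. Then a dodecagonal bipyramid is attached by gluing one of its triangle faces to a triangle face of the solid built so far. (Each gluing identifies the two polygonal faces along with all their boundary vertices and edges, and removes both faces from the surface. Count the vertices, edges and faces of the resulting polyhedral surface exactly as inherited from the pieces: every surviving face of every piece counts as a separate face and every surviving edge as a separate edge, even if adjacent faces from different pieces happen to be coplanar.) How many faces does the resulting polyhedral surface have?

A regular octahedron: V=6, E=12, F=8.
Attach a dodecagonal bipyramid (V=14, E=36, F=24) along a 3-gon: merge 3 vertices and 3 edges, delete both glued faces → V=17, E=45, F=30.
Check: V − E + F = 17 − 45 + 30 = 2.

30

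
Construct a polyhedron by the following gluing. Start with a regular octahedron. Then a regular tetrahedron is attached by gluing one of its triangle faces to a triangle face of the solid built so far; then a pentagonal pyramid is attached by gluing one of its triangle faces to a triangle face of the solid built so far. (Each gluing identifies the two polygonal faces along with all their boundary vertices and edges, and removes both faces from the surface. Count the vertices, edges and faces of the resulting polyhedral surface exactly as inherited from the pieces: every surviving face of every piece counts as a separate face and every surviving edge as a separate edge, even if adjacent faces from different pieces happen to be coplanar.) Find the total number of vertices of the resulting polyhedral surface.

A regular octahedron: V=6, E=12, F=8.
Attach a regular tetrahedron (V=4, E=6, F=4) along a 3-gon: merge 3 vertices and 3 edges, delete both glued faces → V=7, E=15, F=10.
Attach a pentagonal pyramid (V=6, E=10, F=6) along a 3-gon: merge 3 vertices and 3 edges, delete both glued faces → V=10, E=22, F=14.
Check: V − E + F = 10 − 22 + 14 = 2.

10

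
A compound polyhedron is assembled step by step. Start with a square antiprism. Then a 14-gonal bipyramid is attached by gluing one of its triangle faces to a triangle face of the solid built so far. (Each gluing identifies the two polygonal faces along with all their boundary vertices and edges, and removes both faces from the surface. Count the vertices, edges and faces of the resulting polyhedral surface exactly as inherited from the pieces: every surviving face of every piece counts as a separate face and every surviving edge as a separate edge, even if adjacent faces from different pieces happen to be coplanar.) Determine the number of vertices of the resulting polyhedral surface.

A square antiprism: V=8, E=16, F=10.
Attach a 14-gonal bipyramid (V=16, E=42, F=28) along a 3-gon: merge 3 vertices and 3 edges, delete both glued faces → V=21, E=55, F=36.
Check: V − E + F = 21 − 55 + 36 = 2.

21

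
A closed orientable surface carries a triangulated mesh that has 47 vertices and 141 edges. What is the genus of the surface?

Every face is a triangle and each edge borders two faces, so 3F = 2·141, giving F = 94.
χ = V − E + F = 47 − 141 + 94 = 0.
For a closed orientable surface χ = 2 − 2g, so g = (2 − (0))/2 = 1.

1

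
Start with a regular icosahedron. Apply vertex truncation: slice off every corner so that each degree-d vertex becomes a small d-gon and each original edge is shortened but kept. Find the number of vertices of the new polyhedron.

The base solid has V = 12, E = 30, F = 20.
Truncation replaces each original edge-end by a new vertex, so V′ = 2E = 60.
Each original edge survives, and each old vertex of degree d contributes d new edges; summing degrees gives Σd = 2E, so E′ = E + 2E = 3E = 90.
Each original face survives and each original vertex becomes one new face: F′ = F + V = 32.

60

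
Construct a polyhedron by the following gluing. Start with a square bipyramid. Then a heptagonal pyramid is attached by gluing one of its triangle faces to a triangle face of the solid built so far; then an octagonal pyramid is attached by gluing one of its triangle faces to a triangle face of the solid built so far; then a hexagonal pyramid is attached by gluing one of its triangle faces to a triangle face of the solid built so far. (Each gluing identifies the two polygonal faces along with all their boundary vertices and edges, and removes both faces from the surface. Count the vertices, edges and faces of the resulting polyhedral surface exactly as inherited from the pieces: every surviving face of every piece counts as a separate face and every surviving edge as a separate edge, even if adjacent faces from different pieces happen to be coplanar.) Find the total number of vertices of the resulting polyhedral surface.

A square bipyramid: V=6, E=12, F=8.
Attach a heptagonal pyramid (V=8, E=14, F=8) along a 3-gon: merge 3 vertices and 3 edges, delete both glued faces → V=11, E=23, F=14.
Attach an octagonal pyramid (V=9, E=16, F=9) along a 3-gon: merge 3 vertices and 3 edges, delete both glued faces → V=17, E=36, F=21.
Attach a hexagonal pyramid (V=7, E=12, F=7) along a 3-gon: merge 3 vertices and 3 edges, delete both glued faces → V=21, E=45, F=26.
Check: V − E + F = 21 − 45 + 26 = 2.

21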